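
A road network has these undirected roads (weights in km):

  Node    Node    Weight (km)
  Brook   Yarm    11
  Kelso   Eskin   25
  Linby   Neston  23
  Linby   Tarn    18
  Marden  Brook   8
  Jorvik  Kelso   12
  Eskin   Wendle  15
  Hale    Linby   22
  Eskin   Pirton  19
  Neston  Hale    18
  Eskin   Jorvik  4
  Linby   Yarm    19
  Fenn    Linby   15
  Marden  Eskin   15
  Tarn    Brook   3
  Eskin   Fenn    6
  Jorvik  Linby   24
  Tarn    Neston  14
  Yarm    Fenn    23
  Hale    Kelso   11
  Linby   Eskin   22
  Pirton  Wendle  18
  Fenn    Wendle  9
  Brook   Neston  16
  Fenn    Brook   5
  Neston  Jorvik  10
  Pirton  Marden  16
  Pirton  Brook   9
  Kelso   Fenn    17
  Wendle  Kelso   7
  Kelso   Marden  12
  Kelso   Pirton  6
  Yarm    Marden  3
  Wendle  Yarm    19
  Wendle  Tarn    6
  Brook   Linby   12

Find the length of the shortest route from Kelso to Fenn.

Enumerating some paths:
Kelso - Fenn: 17 = 17
Kelso - Wendle - Fenn: 7+9 = 16
Cheapest is Kelso - Wendle - Fenn at 16 km.

16 km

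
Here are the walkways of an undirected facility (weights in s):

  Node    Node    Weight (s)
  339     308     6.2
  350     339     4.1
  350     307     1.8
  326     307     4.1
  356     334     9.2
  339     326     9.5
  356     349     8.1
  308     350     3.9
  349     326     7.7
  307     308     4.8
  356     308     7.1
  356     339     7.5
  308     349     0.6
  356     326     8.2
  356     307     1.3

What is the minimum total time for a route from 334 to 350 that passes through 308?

19.2 s

Best 334 to 308: 334–356–307–308 costing 15.3
Shortest 308→350: 308–350 = 3.9
Total via 308: 15.3 + 3.9 = 19.2 s.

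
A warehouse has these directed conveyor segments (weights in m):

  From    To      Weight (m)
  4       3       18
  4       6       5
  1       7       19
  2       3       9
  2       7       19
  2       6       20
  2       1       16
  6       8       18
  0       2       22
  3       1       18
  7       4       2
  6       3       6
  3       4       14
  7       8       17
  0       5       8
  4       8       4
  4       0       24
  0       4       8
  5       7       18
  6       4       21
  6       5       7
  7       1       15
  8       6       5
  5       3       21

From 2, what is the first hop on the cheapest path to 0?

7

Candidate routes:
2–3–4–0: 9+14+24 = 47
2–1–7–4–0: 16+19+2+24 = 61
2–6–3–4–0: 20+6+14+24 = 64
2–7–4–0: 19+2+24 = 45
Cheapest is 2–7–4–0 at 45 m.
So from 2 the first move is to 7.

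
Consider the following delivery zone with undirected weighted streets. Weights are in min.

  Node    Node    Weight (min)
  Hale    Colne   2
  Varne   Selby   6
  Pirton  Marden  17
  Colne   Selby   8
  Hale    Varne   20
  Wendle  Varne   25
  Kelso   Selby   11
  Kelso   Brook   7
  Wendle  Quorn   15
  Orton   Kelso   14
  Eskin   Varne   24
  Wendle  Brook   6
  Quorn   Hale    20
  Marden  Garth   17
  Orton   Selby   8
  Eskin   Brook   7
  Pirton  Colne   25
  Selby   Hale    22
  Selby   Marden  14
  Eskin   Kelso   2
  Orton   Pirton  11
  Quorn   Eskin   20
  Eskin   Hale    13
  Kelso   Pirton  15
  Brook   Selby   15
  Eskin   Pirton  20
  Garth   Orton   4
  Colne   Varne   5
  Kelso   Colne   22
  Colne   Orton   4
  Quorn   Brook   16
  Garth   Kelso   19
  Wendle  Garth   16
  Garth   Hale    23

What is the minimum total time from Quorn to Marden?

44 min

Running Dijkstra from Quorn:
Quorn: 0
Wendle: 15  (via Quorn)
Brook: 16  (via Quorn)
Eskin: 20  (via Quorn)
Hale: 20  (via Quorn)
Colne: 22  (via Hale)
Kelso: 22  (via Eskin)
Orton: 26  (via Colne)
Varne: 27  (via Colne)
Selby: 30  (via Colne)
Garth: 30  (via Orton)
Pirton: 37  (via Kelso)
Marden: 44  (via Selby)
Shortest route: Quorn → Hale → Colne → Selby → Marden = 44 min.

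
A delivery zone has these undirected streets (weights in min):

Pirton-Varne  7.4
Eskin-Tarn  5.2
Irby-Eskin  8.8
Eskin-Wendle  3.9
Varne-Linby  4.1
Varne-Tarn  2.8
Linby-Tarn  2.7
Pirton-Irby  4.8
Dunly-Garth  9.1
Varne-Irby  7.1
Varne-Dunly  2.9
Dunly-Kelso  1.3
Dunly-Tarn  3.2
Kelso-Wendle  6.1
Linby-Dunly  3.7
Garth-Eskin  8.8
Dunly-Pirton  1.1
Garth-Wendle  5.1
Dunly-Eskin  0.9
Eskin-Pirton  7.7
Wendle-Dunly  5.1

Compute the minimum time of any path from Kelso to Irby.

Enumerating some paths:
Kelso - Dunly - Eskin - Irby: 1.3+0.9+8.8 = 11
Kelso - Dunly - Tarn - Varne - Irby: 1.3+3.2+2.8+7.1 = 14.4
Kelso - Dunly - Pirton - Irby: 1.3+1.1+4.8 = 7.2
Kelso - Dunly - Varne - Irby: 1.3+2.9+7.1 = 11.3
Cheapest is Kelso - Dunly - Pirton - Irby at 7.2 min.

7.2 min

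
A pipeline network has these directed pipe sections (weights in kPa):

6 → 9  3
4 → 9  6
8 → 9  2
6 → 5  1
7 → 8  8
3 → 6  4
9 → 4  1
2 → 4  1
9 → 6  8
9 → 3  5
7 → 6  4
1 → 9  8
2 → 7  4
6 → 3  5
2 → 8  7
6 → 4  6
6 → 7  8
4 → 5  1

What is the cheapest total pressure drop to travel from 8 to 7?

Enumerating some paths:
8 → 9 → 6 → 7: 2+8+8 = 18
8 → 9 → 3 → 6 → 7: 2+5+4+8 = 19
Cheapest is 8 → 9 → 6 → 7 at 18 kPa.

18 kPa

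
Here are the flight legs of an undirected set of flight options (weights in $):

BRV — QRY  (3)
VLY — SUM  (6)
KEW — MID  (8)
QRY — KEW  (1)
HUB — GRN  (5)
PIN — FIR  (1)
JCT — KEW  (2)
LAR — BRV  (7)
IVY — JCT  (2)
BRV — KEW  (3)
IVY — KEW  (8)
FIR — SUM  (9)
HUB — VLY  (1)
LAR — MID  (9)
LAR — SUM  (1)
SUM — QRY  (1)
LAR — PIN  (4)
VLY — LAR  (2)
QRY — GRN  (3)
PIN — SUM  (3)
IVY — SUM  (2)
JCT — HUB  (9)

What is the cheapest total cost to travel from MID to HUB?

Shortest distances from MID:
MID: 0
KEW: 8  (via MID)
QRY: 9  (via KEW)
LAR: 9  (via MID)
JCT: 10  (via KEW)
SUM: 10  (via QRY)
BRV: 11  (via KEW)
VLY: 11  (via LAR)
GRN: 12  (via QRY)
IVY: 12  (via JCT)
HUB: 12  (via VLY)
Shortest route: MID → LAR → VLY → HUB = $12.

$12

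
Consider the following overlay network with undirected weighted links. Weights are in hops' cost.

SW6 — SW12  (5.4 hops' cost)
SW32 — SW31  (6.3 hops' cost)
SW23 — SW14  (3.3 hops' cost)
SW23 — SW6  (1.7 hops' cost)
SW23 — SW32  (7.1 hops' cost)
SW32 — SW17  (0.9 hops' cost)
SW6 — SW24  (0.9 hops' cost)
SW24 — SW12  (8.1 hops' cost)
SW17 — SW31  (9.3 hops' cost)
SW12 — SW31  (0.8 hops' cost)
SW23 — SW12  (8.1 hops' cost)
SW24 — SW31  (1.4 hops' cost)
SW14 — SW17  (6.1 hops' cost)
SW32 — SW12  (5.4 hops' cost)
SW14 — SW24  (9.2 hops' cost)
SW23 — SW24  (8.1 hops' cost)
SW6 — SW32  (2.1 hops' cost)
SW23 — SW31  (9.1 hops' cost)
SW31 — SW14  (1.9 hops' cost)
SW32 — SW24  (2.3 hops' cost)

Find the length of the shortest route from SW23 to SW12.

Settle nodes by increasing distance from SW23:
SW23: 0
SW6: 1.7  (via SW23)
SW24: 2.6  (via SW6)
SW14: 3.3  (via SW23)
SW32: 3.8  (via SW6)
SW31: 4  (via SW24)
SW17: 4.7  (via SW32)
SW12: 4.8  (via SW31)
Shortest route: SW23 → SW6 → SW24 → SW31 → SW12 = 4.8 hops' cost.

4.8 hops' cost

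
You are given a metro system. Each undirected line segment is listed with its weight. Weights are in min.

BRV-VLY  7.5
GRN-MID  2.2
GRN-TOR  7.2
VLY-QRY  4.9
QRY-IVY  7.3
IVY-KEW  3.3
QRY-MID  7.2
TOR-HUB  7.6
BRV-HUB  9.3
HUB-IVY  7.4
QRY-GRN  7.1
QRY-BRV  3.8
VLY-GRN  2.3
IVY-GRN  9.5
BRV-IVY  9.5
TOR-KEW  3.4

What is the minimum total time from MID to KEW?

12.8 min

Running Dijkstra from MID:
MID: 0
GRN: 2.2  (via MID)
VLY: 4.5  (via GRN)
QRY: 7.2  (via MID)
TOR: 9.4  (via GRN)
BRV: 11  (via QRY)
IVY: 11.7  (via GRN)
KEW: 12.8  (via TOR)
Shortest route: MID → GRN → TOR → KEW = 12.8 min.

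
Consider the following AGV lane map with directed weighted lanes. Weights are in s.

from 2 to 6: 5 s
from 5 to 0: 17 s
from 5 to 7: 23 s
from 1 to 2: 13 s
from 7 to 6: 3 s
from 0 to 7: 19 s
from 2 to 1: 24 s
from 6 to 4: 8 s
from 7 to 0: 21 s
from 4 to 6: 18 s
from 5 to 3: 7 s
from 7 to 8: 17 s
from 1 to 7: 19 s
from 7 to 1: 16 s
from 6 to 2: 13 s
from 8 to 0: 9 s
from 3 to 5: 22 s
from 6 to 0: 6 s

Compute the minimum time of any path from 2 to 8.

Compare a few routes:
2 - 1 - 7 - 8: 24+19+17 = 60
2 - 6 - 0 - 7 - 8: 5+6+19+17 = 47
The minimum is 47 s via 2 - 6 - 0 - 7 - 8.

47 s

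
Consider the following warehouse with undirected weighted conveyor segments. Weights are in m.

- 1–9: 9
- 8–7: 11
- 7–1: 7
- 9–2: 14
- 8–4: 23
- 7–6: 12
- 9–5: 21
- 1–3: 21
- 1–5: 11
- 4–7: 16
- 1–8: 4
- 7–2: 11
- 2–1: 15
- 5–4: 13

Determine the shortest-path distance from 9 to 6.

Enumerating some paths:
9–1–7–6: 9+7+12 = 28
9–2–7–6: 14+11+12 = 37
9–1–8–7–6: 9+4+11+12 = 36
Cheapest is 9–1–7–6 at 28 m.

28 m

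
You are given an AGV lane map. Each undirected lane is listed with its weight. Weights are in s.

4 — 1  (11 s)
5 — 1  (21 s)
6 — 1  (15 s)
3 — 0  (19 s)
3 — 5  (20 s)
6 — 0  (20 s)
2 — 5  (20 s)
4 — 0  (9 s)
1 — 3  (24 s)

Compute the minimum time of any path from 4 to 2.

Running Dijkstra from 4:
4: 0
0: 9  (via 4)
1: 11  (via 4)
6: 26  (via 1)
3: 28  (via 0)
5: 32  (via 1)
2: 52  (via 5)
Shortest route: 4 → 1 → 5 → 2 = 52 s.

52 s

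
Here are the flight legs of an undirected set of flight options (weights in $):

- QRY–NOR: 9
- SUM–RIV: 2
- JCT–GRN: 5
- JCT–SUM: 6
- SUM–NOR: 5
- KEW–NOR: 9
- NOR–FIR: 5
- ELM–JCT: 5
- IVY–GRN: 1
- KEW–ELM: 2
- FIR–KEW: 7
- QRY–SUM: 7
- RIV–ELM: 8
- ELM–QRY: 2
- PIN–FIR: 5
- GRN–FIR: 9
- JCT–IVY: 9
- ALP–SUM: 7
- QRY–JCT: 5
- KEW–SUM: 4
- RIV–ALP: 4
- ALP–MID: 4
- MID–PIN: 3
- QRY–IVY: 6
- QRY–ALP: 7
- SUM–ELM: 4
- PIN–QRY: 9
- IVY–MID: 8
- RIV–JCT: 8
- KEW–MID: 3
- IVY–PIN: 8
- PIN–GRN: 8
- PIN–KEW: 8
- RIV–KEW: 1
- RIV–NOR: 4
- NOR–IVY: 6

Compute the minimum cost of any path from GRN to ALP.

$13

Candidate routes:
GRN–IVY–NOR–RIV–ALP: 1+6+4+4 = 15
GRN–IVY–QRY–ALP: 1+6+7 = 14
GRN–PIN–MID–ALP: 8+3+4 = 15
GRN–IVY–MID–ALP: 1+8+4 = 13
The minimum is $13 via GRN–IVY–MID–ALP.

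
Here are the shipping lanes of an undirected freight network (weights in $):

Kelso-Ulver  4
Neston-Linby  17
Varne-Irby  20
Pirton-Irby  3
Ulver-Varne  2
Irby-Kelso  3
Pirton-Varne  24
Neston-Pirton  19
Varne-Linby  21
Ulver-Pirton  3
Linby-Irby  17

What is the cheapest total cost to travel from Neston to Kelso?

Enumerating some paths:
Neston–Linby–Irby–Kelso: 17+17+3 = 37
Neston–Pirton–Ulver–Kelso: 19+3+4 = 26
Neston–Pirton–Irby–Kelso: 19+3+3 = 25
The minimum is $25 via Neston–Pirton–Irby–Kelso.

$25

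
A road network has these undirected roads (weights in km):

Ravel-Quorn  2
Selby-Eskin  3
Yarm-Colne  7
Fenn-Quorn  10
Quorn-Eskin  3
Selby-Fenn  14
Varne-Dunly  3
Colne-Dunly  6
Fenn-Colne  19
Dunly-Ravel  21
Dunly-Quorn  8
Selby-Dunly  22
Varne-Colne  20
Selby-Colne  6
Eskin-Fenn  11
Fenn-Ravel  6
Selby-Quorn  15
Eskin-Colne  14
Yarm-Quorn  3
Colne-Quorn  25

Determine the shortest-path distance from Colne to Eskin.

Running Dijkstra from Colne:
Colne: 0
Selby: 6  (via Colne)
Dunly: 6  (via Colne)
Yarm: 7  (via Colne)
Eskin: 9  (via Selby)
Shortest route: Colne → Selby → Eskin = 9 km.

9 km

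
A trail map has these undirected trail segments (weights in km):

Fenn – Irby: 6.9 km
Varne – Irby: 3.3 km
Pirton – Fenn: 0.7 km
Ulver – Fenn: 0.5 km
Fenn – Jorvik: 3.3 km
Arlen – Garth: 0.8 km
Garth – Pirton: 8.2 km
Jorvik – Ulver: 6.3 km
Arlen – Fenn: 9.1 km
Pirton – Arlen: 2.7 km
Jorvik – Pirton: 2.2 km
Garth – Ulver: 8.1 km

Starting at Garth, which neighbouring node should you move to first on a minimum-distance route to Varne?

Candidate routes:
Garth–Pirton–Fenn–Irby–Varne: 8.2+0.7+6.9+3.3 = 19.1
Garth–Arlen–Pirton–Jorvik–Fenn–Irby–Varne: 0.8+2.7+2.2+3.3+6.9+3.3 = 19.2
Garth–Ulver–Fenn–Irby–Varne: 8.1+0.5+6.9+3.3 = 18.8
Garth–Arlen–Pirton–Fenn–Irby–Varne: 0.8+2.7+0.7+6.9+3.3 = 14.4
The minimum is 14.4 km via Garth–Arlen–Pirton–Fenn–Irby–Varne.
So from Garth the first move is to Arlen.

Arlen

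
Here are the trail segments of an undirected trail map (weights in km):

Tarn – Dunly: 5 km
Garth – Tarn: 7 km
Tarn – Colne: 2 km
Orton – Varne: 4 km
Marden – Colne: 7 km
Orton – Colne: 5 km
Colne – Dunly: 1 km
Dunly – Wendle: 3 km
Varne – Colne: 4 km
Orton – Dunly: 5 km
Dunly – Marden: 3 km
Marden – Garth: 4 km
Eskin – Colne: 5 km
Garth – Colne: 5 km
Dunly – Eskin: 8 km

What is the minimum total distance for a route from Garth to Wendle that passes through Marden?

10 km

Best Garth to Marden: Garth → Marden costing 4
Shortest Marden→Wendle: Marden → Dunly → Wendle = 6
Total via Marden: 4 + 6 = 10 km.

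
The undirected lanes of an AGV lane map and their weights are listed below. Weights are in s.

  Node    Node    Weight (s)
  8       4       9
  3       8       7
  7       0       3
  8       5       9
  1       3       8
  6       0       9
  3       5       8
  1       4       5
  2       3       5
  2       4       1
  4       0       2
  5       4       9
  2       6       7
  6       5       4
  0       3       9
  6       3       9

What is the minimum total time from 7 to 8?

Shortest distances from 7:
7: 0
0: 3  (via 7)
4: 5  (via 0)
2: 6  (via 4)
1: 10  (via 4)
3: 11  (via 2)
6: 12  (via 0)
5: 14  (via 4)
8: 14  (via 4)
Shortest route: 7 → 0 → 4 → 8 = 14 s.

14 s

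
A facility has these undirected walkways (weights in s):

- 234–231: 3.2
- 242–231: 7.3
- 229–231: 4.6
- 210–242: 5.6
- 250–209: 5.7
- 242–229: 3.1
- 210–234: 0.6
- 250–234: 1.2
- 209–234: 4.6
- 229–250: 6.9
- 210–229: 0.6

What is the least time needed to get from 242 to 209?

8.9 s

Compare a few routes:
242 → 229 → 210 → 234 → 209: 3.1+0.6+0.6+4.6 = 8.9
242 → 210 → 234 → 209: 5.6+0.6+4.6 = 10.8
Cheapest is 242 → 229 → 210 → 234 → 209 at 8.9 s.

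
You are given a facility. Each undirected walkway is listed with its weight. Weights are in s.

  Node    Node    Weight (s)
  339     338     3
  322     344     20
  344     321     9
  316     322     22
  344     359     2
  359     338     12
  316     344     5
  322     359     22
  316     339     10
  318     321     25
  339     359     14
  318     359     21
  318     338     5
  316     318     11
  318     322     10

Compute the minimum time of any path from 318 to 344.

16 s

Shortest distances from 318:
318: 0
338: 5  (via 318)
339: 8  (via 338)
322: 10  (via 318)
316: 11  (via 318)
344: 16  (via 316)
Shortest route: 318–316–344 = 16 s.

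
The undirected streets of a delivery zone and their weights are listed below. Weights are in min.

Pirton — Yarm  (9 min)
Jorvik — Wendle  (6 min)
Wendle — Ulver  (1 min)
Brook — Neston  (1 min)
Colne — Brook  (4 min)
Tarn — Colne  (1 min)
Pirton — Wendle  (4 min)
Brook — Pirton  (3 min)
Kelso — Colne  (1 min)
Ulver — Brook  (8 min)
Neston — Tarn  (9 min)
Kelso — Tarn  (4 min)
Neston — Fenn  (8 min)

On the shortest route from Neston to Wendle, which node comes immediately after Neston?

Brook

Enumerating some paths:
Neston–Brook–Pirton–Wendle: 1+3+4 = 8
Neston–Brook–Ulver–Wendle: 1+8+1 = 10
The minimum is 8 min via Neston–Brook–Pirton–Wendle.
So from Neston the first move is to Brook.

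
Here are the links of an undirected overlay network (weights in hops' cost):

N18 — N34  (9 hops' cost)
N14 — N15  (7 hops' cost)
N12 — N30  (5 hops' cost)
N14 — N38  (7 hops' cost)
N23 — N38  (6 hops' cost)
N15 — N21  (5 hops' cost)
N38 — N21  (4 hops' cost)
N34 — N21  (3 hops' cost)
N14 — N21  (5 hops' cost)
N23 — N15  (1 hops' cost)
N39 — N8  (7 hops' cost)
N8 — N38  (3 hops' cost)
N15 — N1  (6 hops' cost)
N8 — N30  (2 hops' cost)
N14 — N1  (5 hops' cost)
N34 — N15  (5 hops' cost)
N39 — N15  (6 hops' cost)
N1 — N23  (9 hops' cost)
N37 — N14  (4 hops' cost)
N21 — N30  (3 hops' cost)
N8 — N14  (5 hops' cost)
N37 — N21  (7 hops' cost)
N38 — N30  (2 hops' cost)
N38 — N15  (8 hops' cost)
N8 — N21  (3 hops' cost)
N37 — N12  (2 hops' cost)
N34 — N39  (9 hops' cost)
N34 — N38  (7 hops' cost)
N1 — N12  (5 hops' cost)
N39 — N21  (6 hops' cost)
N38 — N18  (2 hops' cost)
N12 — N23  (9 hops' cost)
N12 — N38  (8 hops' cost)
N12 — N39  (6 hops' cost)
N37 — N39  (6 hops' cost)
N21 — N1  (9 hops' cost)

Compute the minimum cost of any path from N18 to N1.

14 hops' cost

Shortest distances from N18:
N18: 0
N38: 2  (via N18)
N30: 4  (via N38)
N8: 5  (via N38)
N21: 6  (via N38)
N23: 8  (via N38)
N15: 9  (via N23)
N34: 9  (via N18)
N12: 9  (via N30)
N14: 9  (via N38)
N37: 11  (via N12)
N39: 12  (via N8)
N1: 14  (via N12)
Shortest route: N18–N38–N30–N12–N1 = 14 hops' cost.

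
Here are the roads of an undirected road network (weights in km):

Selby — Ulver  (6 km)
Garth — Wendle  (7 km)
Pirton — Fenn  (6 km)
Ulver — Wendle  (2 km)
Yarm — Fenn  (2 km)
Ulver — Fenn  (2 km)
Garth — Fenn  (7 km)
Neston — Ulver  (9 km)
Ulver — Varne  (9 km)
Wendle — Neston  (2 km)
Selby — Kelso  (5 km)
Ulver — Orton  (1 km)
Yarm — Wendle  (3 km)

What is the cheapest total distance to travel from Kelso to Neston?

Running Dijkstra from Kelso:
Kelso: 0
Selby: 5  (via Kelso)
Ulver: 11  (via Selby)
Orton: 12  (via Ulver)
Fenn: 13  (via Ulver)
Wendle: 13  (via Ulver)
Yarm: 15  (via Fenn)
Neston: 15  (via Wendle)
Shortest route: Kelso → Selby → Ulver → Wendle → Neston = 15 km.

15 km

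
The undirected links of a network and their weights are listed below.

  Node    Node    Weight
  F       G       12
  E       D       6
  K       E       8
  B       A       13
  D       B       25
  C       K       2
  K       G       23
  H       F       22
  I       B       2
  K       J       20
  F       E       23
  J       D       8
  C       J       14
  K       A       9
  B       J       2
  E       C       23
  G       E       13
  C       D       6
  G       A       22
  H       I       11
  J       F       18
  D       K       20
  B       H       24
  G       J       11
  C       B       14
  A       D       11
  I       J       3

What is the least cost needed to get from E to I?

17

Enumerating some paths:
E - K - C - B - I: 8+2+14+2 = 26
E - G - J - I: 13+11+3 = 27
E - D - J - I: 6+8+3 = 17
E - D - J - B - I: 6+8+2+2 = 18
The minimum is 17 via E - D - J - I.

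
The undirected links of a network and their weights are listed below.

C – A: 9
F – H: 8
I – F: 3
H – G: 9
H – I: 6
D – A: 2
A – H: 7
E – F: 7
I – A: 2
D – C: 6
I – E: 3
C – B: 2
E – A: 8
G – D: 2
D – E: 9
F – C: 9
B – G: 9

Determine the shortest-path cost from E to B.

Candidate routes:
E–I–A–C–B: 3+2+9+2 = 16
E–D–C–B: 9+6+2 = 17
E–I–A–D–C–B: 3+2+2+6+2 = 15
The minimum is 15 via E–I–A–D–C–B.

15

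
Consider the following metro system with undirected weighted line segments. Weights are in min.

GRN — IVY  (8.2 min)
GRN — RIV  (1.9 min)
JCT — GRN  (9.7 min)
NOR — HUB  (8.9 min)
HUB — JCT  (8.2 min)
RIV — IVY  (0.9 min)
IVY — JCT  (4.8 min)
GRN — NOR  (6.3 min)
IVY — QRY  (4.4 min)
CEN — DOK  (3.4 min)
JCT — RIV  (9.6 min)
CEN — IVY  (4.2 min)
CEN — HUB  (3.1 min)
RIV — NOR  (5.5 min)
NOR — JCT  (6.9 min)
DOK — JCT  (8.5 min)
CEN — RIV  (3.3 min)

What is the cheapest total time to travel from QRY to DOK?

Enumerating some paths:
QRY → IVY → JCT → DOK: 4.4+4.8+8.5 = 17.7
QRY → IVY → CEN → DOK: 4.4+4.2+3.4 = 12
QRY → IVY → GRN → RIV → CEN → DOK: 4.4+8.2+1.9+3.3+3.4 = 21.2
The minimum is 12 min via QRY → IVY → CEN → DOK.

12 min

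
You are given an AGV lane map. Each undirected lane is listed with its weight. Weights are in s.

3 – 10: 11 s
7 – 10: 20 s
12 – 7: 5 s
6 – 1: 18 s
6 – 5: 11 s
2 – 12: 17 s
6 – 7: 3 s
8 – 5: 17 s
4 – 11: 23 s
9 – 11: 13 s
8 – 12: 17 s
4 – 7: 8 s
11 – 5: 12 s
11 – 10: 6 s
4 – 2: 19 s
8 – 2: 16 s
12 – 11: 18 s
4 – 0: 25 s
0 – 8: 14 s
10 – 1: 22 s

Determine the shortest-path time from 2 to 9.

Enumerating some paths:
2 → 8 → 5 → 11 → 9: 16+17+12+13 = 58
2 → 4 → 11 → 9: 19+23+13 = 55
2 → 12 → 11 → 9: 17+18+13 = 48
The minimum is 48 s via 2 → 12 → 11 → 9.

48 s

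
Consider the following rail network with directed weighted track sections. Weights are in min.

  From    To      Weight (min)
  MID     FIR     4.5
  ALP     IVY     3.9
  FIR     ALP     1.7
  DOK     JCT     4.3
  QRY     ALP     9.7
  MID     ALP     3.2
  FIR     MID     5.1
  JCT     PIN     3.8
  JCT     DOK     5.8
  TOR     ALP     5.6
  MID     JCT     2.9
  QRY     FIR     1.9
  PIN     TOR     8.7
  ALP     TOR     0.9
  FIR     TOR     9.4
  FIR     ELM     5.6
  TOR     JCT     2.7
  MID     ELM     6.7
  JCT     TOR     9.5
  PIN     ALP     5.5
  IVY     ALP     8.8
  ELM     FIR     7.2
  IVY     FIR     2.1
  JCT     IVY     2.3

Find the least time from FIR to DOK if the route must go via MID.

13.8 min

Best FIR to MID: FIR → MID costing 5.1
Shortest MID→DOK: MID → JCT → DOK = 8.7
Total via MID: 5.1 + 8.7 = 13.8 min.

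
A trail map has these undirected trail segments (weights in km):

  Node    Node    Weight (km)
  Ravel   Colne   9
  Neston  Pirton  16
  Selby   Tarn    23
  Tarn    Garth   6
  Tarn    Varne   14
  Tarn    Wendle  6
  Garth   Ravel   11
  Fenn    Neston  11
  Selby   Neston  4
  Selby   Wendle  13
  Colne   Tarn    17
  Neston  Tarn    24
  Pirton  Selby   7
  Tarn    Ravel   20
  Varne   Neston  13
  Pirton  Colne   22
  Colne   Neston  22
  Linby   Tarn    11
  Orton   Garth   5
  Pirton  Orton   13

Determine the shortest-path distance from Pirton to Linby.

35 km

Running Dijkstra from Pirton:
Pirton: 0
Selby: 7  (via Pirton)
Neston: 11  (via Selby)
Orton: 13  (via Pirton)
Garth: 18  (via Orton)
Wendle: 20  (via Selby)
Fenn: 22  (via Neston)
Colne: 22  (via Pirton)
Tarn: 24  (via Garth)
Varne: 24  (via Neston)
Ravel: 29  (via Garth)
Linby: 35  (via Tarn)
Shortest route: Pirton–Orton–Garth–Tarn–Linby = 35 km.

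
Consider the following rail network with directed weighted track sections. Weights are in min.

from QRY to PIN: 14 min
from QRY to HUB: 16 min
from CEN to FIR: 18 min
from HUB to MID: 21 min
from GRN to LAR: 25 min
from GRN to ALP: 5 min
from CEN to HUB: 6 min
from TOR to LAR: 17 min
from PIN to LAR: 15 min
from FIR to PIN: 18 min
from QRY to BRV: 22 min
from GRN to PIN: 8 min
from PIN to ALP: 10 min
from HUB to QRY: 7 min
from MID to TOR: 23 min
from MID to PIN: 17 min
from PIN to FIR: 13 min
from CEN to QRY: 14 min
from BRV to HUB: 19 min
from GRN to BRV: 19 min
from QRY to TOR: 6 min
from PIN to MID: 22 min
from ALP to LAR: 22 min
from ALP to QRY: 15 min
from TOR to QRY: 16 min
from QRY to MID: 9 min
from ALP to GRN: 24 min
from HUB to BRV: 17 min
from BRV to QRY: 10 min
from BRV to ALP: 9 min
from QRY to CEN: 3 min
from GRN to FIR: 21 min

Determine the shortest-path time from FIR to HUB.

Running Dijkstra from FIR:
FIR: 0
PIN: 18  (via FIR)
ALP: 28  (via PIN)
LAR: 33  (via PIN)
MID: 40  (via PIN)
QRY: 43  (via ALP)
CEN: 46  (via QRY)
TOR: 49  (via QRY)
GRN: 52  (via ALP)
HUB: 52  (via CEN)
Shortest route: FIR → PIN → ALP → QRY → CEN → HUB = 52 min.

52 min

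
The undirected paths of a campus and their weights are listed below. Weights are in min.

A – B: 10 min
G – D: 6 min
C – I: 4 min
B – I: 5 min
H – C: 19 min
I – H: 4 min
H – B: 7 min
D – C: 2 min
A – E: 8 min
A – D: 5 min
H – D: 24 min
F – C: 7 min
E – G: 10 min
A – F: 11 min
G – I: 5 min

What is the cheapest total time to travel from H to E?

Compare a few routes:
H → I → C → D → G → E: 4+4+2+6+10 = 26
H → I → C → D → A → E: 4+4+2+5+8 = 23
H → B → A → E: 7+10+8 = 25
H → I → G → E: 4+5+10 = 19
Cheapest is H → I → G → E at 19 min.

19 min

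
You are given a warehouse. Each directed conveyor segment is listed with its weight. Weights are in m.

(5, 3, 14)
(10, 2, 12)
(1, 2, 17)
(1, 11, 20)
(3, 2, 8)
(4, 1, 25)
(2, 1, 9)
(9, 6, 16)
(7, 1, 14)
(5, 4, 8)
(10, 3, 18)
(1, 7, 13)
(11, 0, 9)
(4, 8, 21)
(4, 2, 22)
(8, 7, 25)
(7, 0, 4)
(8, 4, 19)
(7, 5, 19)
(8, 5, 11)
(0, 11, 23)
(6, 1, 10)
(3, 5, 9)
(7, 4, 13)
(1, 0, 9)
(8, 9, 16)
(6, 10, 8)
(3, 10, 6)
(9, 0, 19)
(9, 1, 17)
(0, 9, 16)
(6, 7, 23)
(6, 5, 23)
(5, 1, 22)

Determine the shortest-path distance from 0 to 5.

55 m

Shortest distances from 0:
0: 0
9: 16  (via 0)
11: 23  (via 0)
6: 32  (via 9)
1: 33  (via 9)
10: 40  (via 6)
7: 46  (via 1)
2: 50  (via 1)
5: 55  (via 6)
Shortest route: 0 → 9 → 6 → 5 = 55 m.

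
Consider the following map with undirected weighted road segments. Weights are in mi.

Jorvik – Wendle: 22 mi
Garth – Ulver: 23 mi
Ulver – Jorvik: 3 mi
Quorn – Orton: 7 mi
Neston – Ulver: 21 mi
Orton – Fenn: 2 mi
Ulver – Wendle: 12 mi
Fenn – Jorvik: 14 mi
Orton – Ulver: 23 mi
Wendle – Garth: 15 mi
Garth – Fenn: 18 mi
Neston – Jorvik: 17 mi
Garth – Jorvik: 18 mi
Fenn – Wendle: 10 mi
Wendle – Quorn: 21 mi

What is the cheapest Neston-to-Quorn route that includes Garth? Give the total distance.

62 mi

Best Neston to Garth: Neston–Jorvik–Garth costing 35
Best Garth to Quorn: Garth–Fenn–Orton–Quorn costing 27
Total via Garth: 35 + 27 = 62 mi.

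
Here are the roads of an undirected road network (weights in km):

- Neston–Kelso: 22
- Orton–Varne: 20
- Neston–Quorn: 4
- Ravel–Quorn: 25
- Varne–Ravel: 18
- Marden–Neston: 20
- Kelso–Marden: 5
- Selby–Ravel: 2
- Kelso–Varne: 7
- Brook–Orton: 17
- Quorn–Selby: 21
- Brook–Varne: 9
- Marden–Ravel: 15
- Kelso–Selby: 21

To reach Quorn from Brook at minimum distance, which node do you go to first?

Varne

Compare a few routes:
Brook → Varne → Kelso → Neston → Quorn: 9+7+22+4 = 42
Brook → Varne → Ravel → Selby → Quorn: 9+18+2+21 = 50
Brook → Varne → Kelso → Marden → Neston → Quorn: 9+7+5+20+4 = 45
Brook → Varne → Ravel → Quorn: 9+18+25 = 52
Cheapest is Brook → Varne → Kelso → Neston → Quorn at 42 km.
So from Brook the first move is to Varne.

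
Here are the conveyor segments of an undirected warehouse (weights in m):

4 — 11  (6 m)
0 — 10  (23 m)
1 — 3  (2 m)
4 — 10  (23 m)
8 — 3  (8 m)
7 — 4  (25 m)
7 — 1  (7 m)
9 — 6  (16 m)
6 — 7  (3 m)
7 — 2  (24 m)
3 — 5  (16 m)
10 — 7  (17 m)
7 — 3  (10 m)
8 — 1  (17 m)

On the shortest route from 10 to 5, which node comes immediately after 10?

Compare a few routes:
10 - 4 - 7 - 1 - 3 - 5: 23+25+7+2+16 = 73
10 - 7 - 1 - 3 - 5: 17+7+2+16 = 42
10 - 7 - 1 - 8 - 3 - 5: 17+7+17+8+16 = 65
10 - 7 - 3 - 5: 17+10+16 = 43
The minimum is 42 m via 10 - 7 - 1 - 3 - 5.
So from 10 the first move is to 7.

7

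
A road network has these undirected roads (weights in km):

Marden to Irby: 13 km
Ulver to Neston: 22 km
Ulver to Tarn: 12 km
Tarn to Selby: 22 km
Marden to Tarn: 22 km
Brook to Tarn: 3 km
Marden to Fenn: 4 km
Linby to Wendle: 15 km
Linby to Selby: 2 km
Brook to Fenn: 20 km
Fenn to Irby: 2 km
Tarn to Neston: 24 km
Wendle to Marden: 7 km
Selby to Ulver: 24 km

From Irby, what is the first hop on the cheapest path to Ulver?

Compare a few routes:
Irby → Fenn → Brook → Tarn → Ulver: 2+20+3+12 = 37
Irby → Marden → Fenn → Brook → Tarn → Ulver: 13+4+20+3+12 = 52
Irby → Marden → Tarn → Ulver: 13+22+12 = 47
Irby → Fenn → Marden → Tarn → Ulver: 2+4+22+12 = 40
Cheapest is Irby → Fenn → Brook → Tarn → Ulver at 37 km.
So from Irby the first move is to Fenn.

Fenn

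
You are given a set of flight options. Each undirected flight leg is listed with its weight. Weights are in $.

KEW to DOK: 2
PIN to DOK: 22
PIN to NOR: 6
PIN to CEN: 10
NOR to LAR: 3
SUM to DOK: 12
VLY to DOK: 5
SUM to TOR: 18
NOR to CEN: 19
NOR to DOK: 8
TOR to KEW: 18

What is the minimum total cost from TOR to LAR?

$31

Running Dijkstra from TOR:
TOR: 0
SUM: 18  (via TOR)
KEW: 18  (via TOR)
DOK: 20  (via KEW)
VLY: 25  (via DOK)
NOR: 28  (via DOK)
LAR: 31  (via NOR)
Shortest route: TOR–KEW–DOK–NOR–LAR = $31.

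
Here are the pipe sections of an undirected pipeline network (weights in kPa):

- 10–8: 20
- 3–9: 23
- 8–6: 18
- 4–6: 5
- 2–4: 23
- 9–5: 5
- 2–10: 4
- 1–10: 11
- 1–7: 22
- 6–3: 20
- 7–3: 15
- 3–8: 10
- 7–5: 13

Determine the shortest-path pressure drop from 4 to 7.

Compare a few routes:
4–6–3–7: 5+20+15 = 40
4–6–8–3–7: 5+18+10+15 = 48
The minimum is 40 kPa via 4–6–3–7.

40 kPa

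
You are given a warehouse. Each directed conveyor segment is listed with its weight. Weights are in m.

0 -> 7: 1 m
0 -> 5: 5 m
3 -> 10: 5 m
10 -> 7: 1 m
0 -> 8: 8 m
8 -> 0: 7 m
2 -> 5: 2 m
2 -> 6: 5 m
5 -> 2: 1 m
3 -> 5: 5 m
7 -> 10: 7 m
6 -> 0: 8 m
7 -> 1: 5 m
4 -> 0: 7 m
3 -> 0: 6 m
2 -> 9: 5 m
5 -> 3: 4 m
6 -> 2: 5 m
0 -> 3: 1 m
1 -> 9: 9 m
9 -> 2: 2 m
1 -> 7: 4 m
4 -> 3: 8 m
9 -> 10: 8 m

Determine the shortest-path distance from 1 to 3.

Candidate routes:
1 - 9 - 2 - 5 - 3: 9+2+2+4 = 17
1 - 9 - 2 - 6 - 0 - 3: 9+2+5+8+1 = 25
The minimum is 17 m via 1 - 9 - 2 - 5 - 3.

17 m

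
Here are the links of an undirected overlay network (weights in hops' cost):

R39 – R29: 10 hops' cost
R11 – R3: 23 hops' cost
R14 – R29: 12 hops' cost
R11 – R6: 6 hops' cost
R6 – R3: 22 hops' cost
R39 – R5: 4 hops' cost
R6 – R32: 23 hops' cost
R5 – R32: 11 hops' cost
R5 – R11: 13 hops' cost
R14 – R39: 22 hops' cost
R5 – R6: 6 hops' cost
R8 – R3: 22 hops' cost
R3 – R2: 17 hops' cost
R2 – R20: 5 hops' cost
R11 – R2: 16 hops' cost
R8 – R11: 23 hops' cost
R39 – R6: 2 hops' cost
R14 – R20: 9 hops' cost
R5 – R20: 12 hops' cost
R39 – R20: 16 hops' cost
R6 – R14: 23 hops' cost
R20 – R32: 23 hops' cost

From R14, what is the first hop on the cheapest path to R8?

R6

Compare a few routes:
R14–R29–R39–R6–R11–R8: 12+10+2+6+23 = 53
R14–R6–R11–R8: 23+6+23 = 52
Cheapest is R14–R6–R11–R8 at 52 hops' cost.
So from R14 the first move is to R6.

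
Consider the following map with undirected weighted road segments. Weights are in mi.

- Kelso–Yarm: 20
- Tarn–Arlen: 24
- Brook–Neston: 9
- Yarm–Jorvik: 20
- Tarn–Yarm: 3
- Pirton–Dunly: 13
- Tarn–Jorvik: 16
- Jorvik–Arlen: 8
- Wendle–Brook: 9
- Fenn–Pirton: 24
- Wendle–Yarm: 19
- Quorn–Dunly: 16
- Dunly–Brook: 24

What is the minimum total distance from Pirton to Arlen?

Compare a few routes:
Pirton → Dunly → Brook → Wendle → Yarm → Tarn → Arlen: 13+24+9+19+3+24 = 92
Pirton → Dunly → Brook → Wendle → Yarm → Jorvik → Arlen: 13+24+9+19+20+8 = 93
The minimum is 92 mi via Pirton → Dunly → Brook → Wendle → Yarm → Tarn → Arlen.

92 mi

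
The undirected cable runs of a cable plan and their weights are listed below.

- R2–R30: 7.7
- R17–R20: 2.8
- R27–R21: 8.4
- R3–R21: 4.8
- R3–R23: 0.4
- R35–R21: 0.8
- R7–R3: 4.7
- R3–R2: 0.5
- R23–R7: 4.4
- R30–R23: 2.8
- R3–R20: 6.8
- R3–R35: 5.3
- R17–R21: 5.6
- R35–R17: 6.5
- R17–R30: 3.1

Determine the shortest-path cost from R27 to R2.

13.7

Enumerating some paths:
R27–R21–R17–R30–R23–R3–R2: 8.4+5.6+3.1+2.8+0.4+0.5 = 20.8
R27–R21–R3–R2: 8.4+4.8+0.5 = 13.7
R27–R21–R35–R17–R30–R23–R3–R2: 8.4+0.8+6.5+3.1+2.8+0.4+0.5 = 22.5
R27–R21–R35–R3–R2: 8.4+0.8+5.3+0.5 = 15
Cheapest is R27–R21–R3–R2 at 13.7.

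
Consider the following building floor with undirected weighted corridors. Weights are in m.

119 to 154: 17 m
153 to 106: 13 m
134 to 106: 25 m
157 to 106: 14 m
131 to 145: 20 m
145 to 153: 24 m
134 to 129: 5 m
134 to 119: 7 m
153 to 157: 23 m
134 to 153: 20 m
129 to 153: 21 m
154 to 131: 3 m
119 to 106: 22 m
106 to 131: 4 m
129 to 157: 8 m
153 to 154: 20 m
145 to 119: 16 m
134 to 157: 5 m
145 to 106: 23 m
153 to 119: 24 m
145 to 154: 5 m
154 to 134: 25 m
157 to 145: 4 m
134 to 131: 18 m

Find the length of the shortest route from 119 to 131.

Candidate routes:
119–134–157–145–154–131: 7+5+4+5+3 = 24
119–145–154–131: 16+5+3 = 24
119–154–131: 17+3 = 20
The minimum is 20 m via 119–154–131.

20 m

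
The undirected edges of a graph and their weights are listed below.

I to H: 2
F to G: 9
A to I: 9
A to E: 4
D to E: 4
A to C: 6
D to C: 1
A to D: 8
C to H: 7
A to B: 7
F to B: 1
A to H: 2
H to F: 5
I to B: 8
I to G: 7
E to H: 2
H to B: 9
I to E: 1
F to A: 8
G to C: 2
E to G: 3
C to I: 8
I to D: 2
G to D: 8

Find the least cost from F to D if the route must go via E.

Shortest F→E: F → H → E = 7
Best E to D: E → I → D costing 3
Total via E: 7 + 3 = 10.

10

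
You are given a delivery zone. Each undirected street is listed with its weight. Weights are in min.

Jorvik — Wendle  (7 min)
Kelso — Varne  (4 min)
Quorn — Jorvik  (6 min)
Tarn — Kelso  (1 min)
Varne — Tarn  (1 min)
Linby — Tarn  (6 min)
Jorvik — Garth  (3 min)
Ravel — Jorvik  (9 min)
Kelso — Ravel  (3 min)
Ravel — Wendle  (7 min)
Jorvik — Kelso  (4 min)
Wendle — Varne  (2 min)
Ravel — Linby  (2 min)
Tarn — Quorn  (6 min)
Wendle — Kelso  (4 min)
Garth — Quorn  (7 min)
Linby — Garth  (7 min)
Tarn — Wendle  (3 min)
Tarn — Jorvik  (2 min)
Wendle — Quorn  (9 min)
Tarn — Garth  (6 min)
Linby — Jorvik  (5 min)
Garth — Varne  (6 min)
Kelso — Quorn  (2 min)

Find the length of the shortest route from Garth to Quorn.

Running Dijkstra from Garth:
Garth: 0
Jorvik: 3  (via Garth)
Tarn: 5  (via Jorvik)
Kelso: 6  (via Tarn)
Varne: 6  (via Garth)
Quorn: 7  (via Garth)
Shortest route: Garth → Quorn = 7 min.

7 min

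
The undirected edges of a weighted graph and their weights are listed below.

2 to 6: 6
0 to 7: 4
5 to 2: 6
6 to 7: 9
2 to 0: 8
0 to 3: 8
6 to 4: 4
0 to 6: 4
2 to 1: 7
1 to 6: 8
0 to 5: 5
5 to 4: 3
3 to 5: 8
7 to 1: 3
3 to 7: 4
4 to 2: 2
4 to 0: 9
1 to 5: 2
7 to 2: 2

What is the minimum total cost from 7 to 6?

Compare a few routes:
7 → 6: 9 = 9
7 → 1 → 6: 3+8 = 11
7 → 2 → 6: 2+6 = 8
7 → 1 → 5 → 4 → 6: 3+2+3+4 = 12
The minimum is 8 via 7 → 2 → 6.

8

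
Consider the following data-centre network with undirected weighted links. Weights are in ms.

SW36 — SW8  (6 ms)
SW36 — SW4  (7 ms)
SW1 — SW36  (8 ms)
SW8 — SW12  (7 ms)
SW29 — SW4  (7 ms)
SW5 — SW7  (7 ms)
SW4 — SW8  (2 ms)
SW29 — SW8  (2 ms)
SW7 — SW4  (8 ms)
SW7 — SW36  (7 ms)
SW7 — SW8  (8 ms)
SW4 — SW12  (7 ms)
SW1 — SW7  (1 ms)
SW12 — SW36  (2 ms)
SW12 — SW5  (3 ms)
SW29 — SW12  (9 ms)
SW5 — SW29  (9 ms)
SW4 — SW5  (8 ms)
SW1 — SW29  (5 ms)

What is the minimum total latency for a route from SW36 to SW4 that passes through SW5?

Shortest SW36→SW5: SW36 → SW12 → SW5 = 5
Best SW5 to SW4: SW5 → SW4 costing 8
Total via SW5: 5 + 8 = 13 ms.

13 ms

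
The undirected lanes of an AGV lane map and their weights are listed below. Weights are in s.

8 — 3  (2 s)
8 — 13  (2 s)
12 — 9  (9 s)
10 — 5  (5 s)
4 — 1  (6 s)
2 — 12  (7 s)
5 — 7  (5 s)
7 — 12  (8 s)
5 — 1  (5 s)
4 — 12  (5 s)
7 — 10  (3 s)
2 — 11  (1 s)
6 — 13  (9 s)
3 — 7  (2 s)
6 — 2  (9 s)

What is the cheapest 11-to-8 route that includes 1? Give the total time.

33 s

Shortest 11→1: 11–2–12–4–1 = 19
Shortest 1→8: 1–5–7–3–8 = 14
Total via 1: 19 + 14 = 33 s.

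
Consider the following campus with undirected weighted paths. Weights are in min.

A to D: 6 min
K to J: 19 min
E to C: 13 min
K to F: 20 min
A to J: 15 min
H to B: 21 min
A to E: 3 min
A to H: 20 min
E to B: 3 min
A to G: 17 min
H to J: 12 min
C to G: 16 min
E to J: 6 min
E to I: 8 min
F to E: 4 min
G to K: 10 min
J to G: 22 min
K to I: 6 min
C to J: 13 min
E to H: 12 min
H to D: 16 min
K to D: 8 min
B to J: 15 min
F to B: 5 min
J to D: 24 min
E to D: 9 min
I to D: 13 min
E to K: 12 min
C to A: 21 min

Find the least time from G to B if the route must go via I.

27 min

Shortest G→I: G → K → I = 16
Shortest I→B: I → E → B = 11
Total via I: 16 + 11 = 27 min.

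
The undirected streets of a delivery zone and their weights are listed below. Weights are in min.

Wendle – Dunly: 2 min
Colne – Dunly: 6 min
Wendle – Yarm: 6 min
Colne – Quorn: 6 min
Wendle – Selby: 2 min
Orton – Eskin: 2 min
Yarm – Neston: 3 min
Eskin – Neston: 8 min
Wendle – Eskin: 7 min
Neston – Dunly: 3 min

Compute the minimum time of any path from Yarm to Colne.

Running Dijkstra from Yarm:
Yarm: 0
Neston: 3  (via Yarm)
Dunly: 6  (via Neston)
Wendle: 6  (via Yarm)
Selby: 8  (via Wendle)
Eskin: 11  (via Neston)
Colne: 12  (via Dunly)
Shortest route: Yarm → Neston → Dunly → Colne = 12 min.

12 min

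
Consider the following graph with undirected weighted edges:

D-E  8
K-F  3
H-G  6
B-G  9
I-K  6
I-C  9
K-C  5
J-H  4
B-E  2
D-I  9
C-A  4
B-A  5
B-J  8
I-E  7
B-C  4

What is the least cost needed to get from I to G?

Shortest distances from I:
I: 0
K: 6  (via I)
E: 7  (via I)
B: 9  (via E)
C: 9  (via I)
D: 9  (via I)
F: 9  (via K)
A: 13  (via C)
J: 17  (via B)
G: 18  (via B)
Shortest route: I–E–B–G = 18.

18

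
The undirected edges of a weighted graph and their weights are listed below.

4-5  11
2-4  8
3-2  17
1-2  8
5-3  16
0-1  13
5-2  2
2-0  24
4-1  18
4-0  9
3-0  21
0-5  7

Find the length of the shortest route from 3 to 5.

16

Shortest distances from 3:
3: 0
5: 16  (via 3)
Shortest route: 3 → 5 = 16.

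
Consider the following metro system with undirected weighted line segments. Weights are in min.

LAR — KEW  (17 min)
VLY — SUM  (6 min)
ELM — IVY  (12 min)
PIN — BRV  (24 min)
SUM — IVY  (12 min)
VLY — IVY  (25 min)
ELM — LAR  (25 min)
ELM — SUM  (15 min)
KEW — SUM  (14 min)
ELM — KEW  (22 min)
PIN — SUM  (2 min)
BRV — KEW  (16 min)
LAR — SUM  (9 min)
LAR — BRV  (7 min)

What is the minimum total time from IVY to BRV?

Shortest distances from IVY:
IVY: 0
ELM: 12  (via IVY)
SUM: 12  (via IVY)
PIN: 14  (via SUM)
VLY: 18  (via SUM)
LAR: 21  (via SUM)
KEW: 26  (via SUM)
BRV: 28  (via LAR)
Shortest route: IVY–SUM–LAR–BRV = 28 min.

28 min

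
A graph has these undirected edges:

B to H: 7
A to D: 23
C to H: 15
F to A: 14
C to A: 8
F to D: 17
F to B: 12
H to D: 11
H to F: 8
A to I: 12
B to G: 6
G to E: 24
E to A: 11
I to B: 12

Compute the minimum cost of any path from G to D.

Candidate routes:
G–B–H–D: 6+7+11 = 24
G–B–F–D: 6+12+17 = 35
G–B–F–H–D: 6+12+8+11 = 37
The minimum is 24 via G–B–H–D.

24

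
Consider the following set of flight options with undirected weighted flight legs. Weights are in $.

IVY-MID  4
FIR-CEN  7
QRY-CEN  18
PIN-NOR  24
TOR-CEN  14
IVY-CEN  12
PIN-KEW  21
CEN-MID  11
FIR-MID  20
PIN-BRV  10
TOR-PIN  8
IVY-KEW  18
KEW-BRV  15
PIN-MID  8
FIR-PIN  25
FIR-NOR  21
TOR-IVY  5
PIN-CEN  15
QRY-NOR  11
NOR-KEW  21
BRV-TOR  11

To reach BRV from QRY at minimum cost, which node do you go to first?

Candidate routes:
QRY → NOR → PIN → BRV: 11+24+10 = 45
QRY → CEN → TOR → BRV: 18+14+11 = 43
Cheapest is QRY → CEN → TOR → BRV at $43.
So from QRY the first move is to CEN.

CEN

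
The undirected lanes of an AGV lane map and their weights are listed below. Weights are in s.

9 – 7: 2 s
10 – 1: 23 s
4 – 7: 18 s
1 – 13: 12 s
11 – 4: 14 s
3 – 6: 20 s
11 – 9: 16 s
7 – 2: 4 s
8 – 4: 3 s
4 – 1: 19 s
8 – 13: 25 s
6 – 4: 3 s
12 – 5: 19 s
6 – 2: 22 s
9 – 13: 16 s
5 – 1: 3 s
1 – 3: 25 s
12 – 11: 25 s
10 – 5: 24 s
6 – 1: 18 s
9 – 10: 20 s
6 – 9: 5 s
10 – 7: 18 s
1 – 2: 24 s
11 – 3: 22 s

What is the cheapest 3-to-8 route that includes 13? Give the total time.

62 s

Best 3 to 13: 3 → 1 → 13 costing 37
Best 13 to 8: 13 → 8 costing 25
Total via 13: 37 + 25 = 62 s.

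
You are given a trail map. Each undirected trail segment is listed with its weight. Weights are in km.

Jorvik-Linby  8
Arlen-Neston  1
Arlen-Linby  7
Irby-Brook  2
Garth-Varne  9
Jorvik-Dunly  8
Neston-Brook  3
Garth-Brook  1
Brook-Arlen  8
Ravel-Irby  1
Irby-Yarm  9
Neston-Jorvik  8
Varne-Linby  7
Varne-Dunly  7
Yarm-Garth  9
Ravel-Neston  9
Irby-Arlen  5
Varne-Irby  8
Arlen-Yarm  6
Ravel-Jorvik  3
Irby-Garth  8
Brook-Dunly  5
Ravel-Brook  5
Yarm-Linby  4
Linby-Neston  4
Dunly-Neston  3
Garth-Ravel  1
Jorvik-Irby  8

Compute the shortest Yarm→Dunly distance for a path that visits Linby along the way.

11 km

Best Yarm to Linby: Yarm–Linby costing 4
Best Linby to Dunly: Linby–Neston–Dunly costing 7
Total via Linby: 4 + 7 = 11 km.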